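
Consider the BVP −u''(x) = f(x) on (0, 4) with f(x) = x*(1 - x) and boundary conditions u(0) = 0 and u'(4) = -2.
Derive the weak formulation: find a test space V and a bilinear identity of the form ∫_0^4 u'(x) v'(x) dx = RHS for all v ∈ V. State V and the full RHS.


V = {v ∈ H^1(0, 4) : v(0) = 0} (test functions vanish at x = 0 where u is specified); weak form: ∫_0^4 u'v' dx = ∫_0^4 (x*(1 - x)) v dx − 2·v(4) for all v ∈ V.

Multiply both sides by a test function v and integrate from 0 to 4:
  ∫_0^4 −u''(x) v(x) dx = ∫_0^4 f(x) v(x) dx.
Integrate the LHS by parts once:
  ∫_0^4 −u'' v dx = −[u'(x) v(x)]_0^4 + ∫_0^4 u'(x) v'(x) dx.
Thus ∫_0^4 u'(x) v'(x) dx = ∫_0^4 f(x) v(x) dx + [u'(x) v(x)]_0^4.
Choose V so that boundary terms are either known or forced to vanish.
Mixed BC: u(0) = 0 (Dirichlet) and u'(4) = -2 (Neumann). Define V = {v ∈ H^1(0, 4) : v(0) = 0}. Then [u' v]_0^4 = u'(4)·v(4) − u'(0)·0 = − 2·v(4).
Weak formulation: find u (satisfying any essential BC) such that ∫_0^4 u'(x) v'(x) dx = ∫_0^4 f v dx − 2·v(4) for all v ∈ V (Dirichlet at 0 absorbed into V; Neumann datum at x = 4 contributes the boundary term).
Substituting f(x) = x*(1 - x), the right-hand side is ∫_0^4 (x*(1 - x)) v dx − 2·v(4).


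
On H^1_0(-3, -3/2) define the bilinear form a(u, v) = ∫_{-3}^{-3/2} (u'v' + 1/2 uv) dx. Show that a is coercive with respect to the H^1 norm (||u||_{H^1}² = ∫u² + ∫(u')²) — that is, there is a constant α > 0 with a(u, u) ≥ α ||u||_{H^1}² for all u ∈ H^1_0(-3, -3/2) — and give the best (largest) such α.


α = (9 + 8*π^2)/(2*(9 + 4*π^2))

Coercivity of a(·,·) on H^1_0(-3, -3/2) means a(u, u) ≥ α ||u||_{H^1}² for every u ∈ H^1_0.
The interval has length L = 3/2, and Poincaré/coercivity depend only on L. Here a(u, u) = ∫(u')² + (1/2)·∫u².
Here 0 < c = 1/2 < 1. The condition a(u,u) ≥ α||u||_{H^1}² reads (1−α)∫(u')² ≥ (α−c)∫u². Any admissible α is ≤ 1 (rapidly oscillating u have ∫u²/∫(u')² → 0), and α = 1 would force 0 ≥ (1−c)∫u², impossible since c < 1; so 1−α > 0. By the sharp Poincaré inequality on H^1_0 of an interval of length L, ∫(u')² ≥ (π/L)²∫u² with equality for the first sine mode sin(π(x−x₀)/L) (x₀ the left endpoint), so the inequality holds for all u iff (1−α)(π/L)² ≥ α − c, i.e. α ≤ ((π/L)² + c)/((π/L)² + 1) = (1 + c(L/π)²)/(1 + (L/π)²). With (π/L)² = 4*π^2/9 and c = 1/2, the largest admissible constant is α = ((π/L)² + c)/((π/L)² + 1).
Simplifying, α = (9 + 8*π^2)/(2*(9 + 4*π^2)).


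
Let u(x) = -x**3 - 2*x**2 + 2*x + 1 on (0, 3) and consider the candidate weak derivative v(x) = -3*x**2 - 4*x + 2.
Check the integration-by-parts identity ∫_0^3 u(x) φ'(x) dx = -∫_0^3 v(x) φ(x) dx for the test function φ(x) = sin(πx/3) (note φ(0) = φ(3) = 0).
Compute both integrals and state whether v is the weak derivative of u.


LHS = -324/π^3 + 105/π, RHS = -324/π^3 + 105/π. Yes, v = u' weakly.

u(x) = -x**3 - 2*x**2 + 2*x + 1, classical derivative u'(x) = -3*x**2 - 4*x + 2.
φ(x) = sin(πx/3), so φ'(x) = π*cos(π*x/3)/3.
Note φ(0) = φ(3) = 0, so the boundary term u·φ vanishes.
LHS = ∫_0^3 u(x) φ'(x) dx = ∫_0^3 (-π*x^3*cos(π*x/3)/3 - 2*π*x^2*cos(π*x/3)/3 + 2*π*x*cos(π*x/3)/3 + π*cos(π*x/3)/3) dx. Term by term:
  ∫_0^3 π*cos(π*x/3)/3 dx = 0;  ∫_0^3 -2*π*x^2*cos(π*x/3)/3 dx = 36/π;  ∫_0^3 -π*x^3*cos(π*x/3)/3 dx = -324/π^3 + 81/π;
  ∫_0^3 2*π*x*cos(π*x/3)/3 dx = -12/π.
Sum: 0 + 36/π + -324/π^3 + 81/π − 12/π = -324/π^3 + 105/π.
So LHS = -324/π^3 + 105/π.
∫_0^3 v(x) φ(x) dx = ∫_0^3 (-3*x^2*sin(π*x/3) - 4*x*sin(π*x/3) + 2*sin(π*x/3)) dx. Term by term:
  ∫_0^3 2*sin(π*x/3) dx = 12/π;  ∫_0^3 -4*x*sin(π*x/3) dx = -36/π;  ∫_0^3 -3*x^2*sin(π*x/3) dx = -81/π + 324/π^3.
Sum: 12/π − 36/π + -81/π + 324/π^3 = -105/π + 324/π^3.
So RHS = -∫_0^3 v(x) φ(x) dx = -324/π^3 + 105/π.
LHS = RHS, so the identity holds for this test φ.
Moreover u is smooth here and v(x) = u'(x) = -3*x**2 - 4*x + 2 pointwise, so the identity holds for every test function. Hence v is the weak derivative of u.


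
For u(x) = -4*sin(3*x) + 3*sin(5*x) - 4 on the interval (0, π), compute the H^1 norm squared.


||u||_{H^1(0,π)}^2 = 176/15 + 213*π

u'(x) = -12*cos(3*x) + 15*cos(5*x).
Expand u² and (u')² and integrate term by term on (0, π), using: for integers n ≥ 1, ∫_0^π sin²(nx) dx = ∫_0^π cos²(nx) dx = π/2; for n ≠ n', ∫_0^π sin(nx)sin(n'x) dx = ∫_0^π cos(nx)cos(n'x) dx = 0; and by product-to-sum, ∫_0^π sin(nx)cos(n'x) dx = ½∫_0^π [sin((n+n')x) + sin((n−n')x)] dx, which is 0 when n+n' is even and 2n/(n²−n'²) when n+n' is odd (it need not vanish on (0, π)). For the constant mode: ∫_0^π 1 dx = π, ∫_0^π cos(nx) dx = 0, ∫_0^π sin(nx) dx = (1−(−1)^n)/n.
  u² squared terms: (-4)²·∫1 dx = 16·π = 16*π;  (-4)²·∫sin(3x)² dx = 16·π/2 = 8*π;  (3)²·∫sin(5x)² dx = 9·π/2 = 9*π/2.
  u² cross terms: 2·(-4)·(-4)·∫1·sin(3x) dx = 32·(2/3) = 64/3;  2·(-4)·(3)·∫1·sin(5x) dx = -24·(2/5) = -48/5;  2·(-4)·(3)·∫sin(3x)·sin(5x) dx = -24·(0) = 0.
  So ∫_0^π u² dx = 16*π + 8*π + 9*π/2 + 64/3 − 48/5 + 0 = 176/15 + 57*π/2.
  (u')² squared terms: (-12)²·∫cos(3x)² dx = 144·π/2 = 72*π;  (15)²·∫cos(5x)² dx = 225·π/2 = 225*π/2.
  (u')² cross terms: 2·(-12)·(15)·∫cos(3x)·cos(5x) dx = -360·(0) = 0.
  So ∫_0^π (u')² dx = 72*π + 225*π/2 + 0 = 369*π/2.
||u||_{H^1}^2 = (176/15 + 57*π/2) + (369*π/2) = 176/15 + 213*π.


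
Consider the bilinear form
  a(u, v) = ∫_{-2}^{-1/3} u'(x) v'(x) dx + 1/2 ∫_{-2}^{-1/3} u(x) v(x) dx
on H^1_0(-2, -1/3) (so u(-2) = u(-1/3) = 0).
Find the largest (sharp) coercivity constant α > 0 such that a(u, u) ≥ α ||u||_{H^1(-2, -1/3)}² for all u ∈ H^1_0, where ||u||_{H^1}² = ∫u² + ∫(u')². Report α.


α = (25 + 18*π^2)/(2*(25 + 9*π^2))

Coercivity of a(·,·) on H^1_0(-2, -1/3) means a(u, u) ≥ α ||u||_{H^1}² for every u ∈ H^1_0.
The interval has length L = 5/3, and Poincaré/coercivity depend only on L. Here a(u, u) = ∫(u')² + (1/2)·∫u².
Here 0 < c = 1/2 < 1. The condition a(u,u) ≥ α||u||_{H^1}² reads (1−α)∫(u')² ≥ (α−c)∫u². Any admissible α is ≤ 1 (rapidly oscillating u have ∫u²/∫(u')² → 0), and α = 1 would force 0 ≥ (1−c)∫u², impossible since c < 1; so 1−α > 0. By the sharp Poincaré inequality on H^1_0 of an interval of length L, ∫(u')² ≥ (π/L)²∫u² with equality for the first sine mode sin(π(x−x₀)/L) (x₀ the left endpoint), so the inequality holds for all u iff (1−α)(π/L)² ≥ α − c, i.e. α ≤ ((π/L)² + c)/((π/L)² + 1) = (1 + c(L/π)²)/(1 + (L/π)²). With (π/L)² = 9*π^2/25 and c = 1/2, the largest admissible constant is α = ((π/L)² + c)/((π/L)² + 1).
Simplifying, α = (25 + 18*π^2)/(2*(25 + 9*π^2)).


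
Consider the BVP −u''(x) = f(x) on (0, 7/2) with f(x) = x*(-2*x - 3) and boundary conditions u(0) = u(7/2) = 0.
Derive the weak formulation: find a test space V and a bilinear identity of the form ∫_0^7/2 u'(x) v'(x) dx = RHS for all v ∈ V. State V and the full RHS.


V = H^1_0(0, 7/2) (so v(0) = v(7/2) = 0); weak form: ∫_0^7/2 u'v' dx = ∫_0^7/2 (x*(-2*x - 3)) v dx for all v ∈ V.

Multiply both sides by a test function v and integrate from 0 to 7/2:
  ∫_0^7/2 −u''(x) v(x) dx = ∫_0^7/2 f(x) v(x) dx.
Integrate the LHS by parts once:
  ∫_0^7/2 −u'' v dx = −[u'(x) v(x)]_0^7/2 + ∫_0^7/2 u'(x) v'(x) dx.
Thus ∫_0^7/2 u'(x) v'(x) dx = ∫_0^7/2 f(x) v(x) dx + [u'(x) v(x)]_0^7/2.
Choose V so that boundary terms are either known or forced to vanish.
u is Dirichlet: u(0) = u(7/2) = 0. Let V = H^1_0(0, 7/2); then v(0) = v(7/2) = 0, and [u' v]_0^7/2 = 0.
Weak formulation: find u (satisfying any essential BC) such that ∫_0^7/2 u'(x) v'(x) dx = ∫_0^7/2 f v dx for all v ∈ V.
Substituting f(x) = x*(-2*x - 3), the right-hand side is ∫_0^7/2 (x*(-2*x - 3)) v dx.


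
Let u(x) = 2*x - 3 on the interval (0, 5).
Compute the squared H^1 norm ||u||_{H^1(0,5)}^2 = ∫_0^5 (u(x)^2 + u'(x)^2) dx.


||u||_{H^1}^2 = 245/3

The H^1 norm (squared) on an interval (0, L) is
  ||u||_{H^1}^2 = ∫_0^L u(x)^2 dx + ∫_0^L u'(x)^2 dx.
Compute u'(x) = 2.
Then u(x)^2 = 4*x**2 - 12*x + 9 and u'(x)^2 = 4.
Integrate each monomial from 0 to 5 using ∫_0^5 c·x^n dx = c·5^(n+1)/(n+1):
  ∫_0^5 u(x)^2 dx = ∫_0^5 (4*x^2 - 12*x + 9) dx. Term by term:
    ∫_0^5 4*x^2 dx = 500/3;  ∫_0^5 -12*x dx = -150;  ∫_0^5 9 dx = 45.
  Sum: 500/3 − 150 + 45 = 185/3.
  ∫_0^5 u'(x)^2 dx = ∫_0^5 (4) dx. Term by term:
    ∫_0^5 4 dx = 20.
Adding: ||u||_{H^1}^2 = 185/3 + 20 = 245/3.


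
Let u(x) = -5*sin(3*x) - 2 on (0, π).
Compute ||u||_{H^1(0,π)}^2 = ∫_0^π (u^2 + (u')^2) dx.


||u||_{H^1(0,π)}^2 = 40/3 + 129*π

u'(x) = -15*cos(3*x).
Expand u² and (u')² and integrate term by term on (0, π), using: for integers n ≥ 1, ∫_0^π sin²(nx) dx = ∫_0^π cos²(nx) dx = π/2; for n ≠ n', ∫_0^π sin(nx)sin(n'x) dx = ∫_0^π cos(nx)cos(n'x) dx = 0; and by product-to-sum, ∫_0^π sin(nx)cos(n'x) dx = ½∫_0^π [sin((n+n')x) + sin((n−n')x)] dx, which is 0 when n+n' is even and 2n/(n²−n'²) when n+n' is odd (it need not vanish on (0, π)). For the constant mode: ∫_0^π 1 dx = π, ∫_0^π cos(nx) dx = 0, ∫_0^π sin(nx) dx = (1−(−1)^n)/n.
  u² squared terms: (-2)²·∫1 dx = 4·π = 4*π;  (-5)²·∫sin(3x)² dx = 25·π/2 = 25*π/2.
  u² cross terms: 2·(-2)·(-5)·∫1·sin(3x) dx = 20·(2/3) = 40/3.
  So ∫_0^π u² dx = 4*π + 25*π/2 + 40/3 = 40/3 + 33*π/2.
  (u')² squared terms: (-15)²·∫cos(3x)² dx = 225·π/2 = 225*π/2.
  So ∫_0^π (u')² dx = 225*π/2.
||u||_{H^1}^2 = (40/3 + 33*π/2) + (225*π/2) = 40/3 + 129*π.


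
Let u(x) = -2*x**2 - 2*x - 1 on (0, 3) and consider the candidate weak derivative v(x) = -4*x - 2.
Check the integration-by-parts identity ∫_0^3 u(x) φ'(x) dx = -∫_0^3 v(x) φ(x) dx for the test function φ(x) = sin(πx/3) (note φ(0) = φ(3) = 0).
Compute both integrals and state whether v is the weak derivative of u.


LHS = 48/π, RHS = 48/π. Yes, v = u' weakly.

u(x) = -2*x**2 - 2*x - 1, classical derivative u'(x) = -4*x - 2.
φ(x) = sin(πx/3), so φ'(x) = π*cos(π*x/3)/3.
Note φ(0) = φ(3) = 0, so the boundary term u·φ vanishes.
LHS = ∫_0^3 u(x) φ'(x) dx = ∫_0^3 (-2*π*x^2*cos(π*x/3)/3 - 2*π*x*cos(π*x/3)/3 - π*cos(π*x/3)/3) dx. Term by term:
  ∫_0^3 -π*cos(π*x/3)/3 dx = 0;  ∫_0^3 -2*π*x*cos(π*x/3)/3 dx = 12/π;  ∫_0^3 -2*π*x^2*cos(π*x/3)/3 dx = 36/π.
Sum: 0 + 12/π + 36/π = 48/π.
So LHS = 48/π.
∫_0^3 v(x) φ(x) dx = ∫_0^3 (-4*x*sin(π*x/3) - 2*sin(π*x/3)) dx. Term by term:
  ∫_0^3 -2*sin(π*x/3) dx = -12/π;  ∫_0^3 -4*x*sin(π*x/3) dx = -36/π.
Sum: -12/π − 36/π = -48/π.
So RHS = -∫_0^3 v(x) φ(x) dx = 48/π.
LHS = RHS, so the identity holds for this test φ.
Moreover u is smooth here and v(x) = u'(x) = -4*x - 2 pointwise, so the identity holds for every test function. Hence v is the weak derivative of u.


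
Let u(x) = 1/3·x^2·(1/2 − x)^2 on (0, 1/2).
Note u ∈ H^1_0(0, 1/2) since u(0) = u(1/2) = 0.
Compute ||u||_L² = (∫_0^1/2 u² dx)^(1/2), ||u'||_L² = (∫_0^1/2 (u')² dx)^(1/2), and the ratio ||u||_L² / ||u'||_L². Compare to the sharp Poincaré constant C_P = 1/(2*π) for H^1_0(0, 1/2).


||u||_L² / ||u'||_L² = sqrt(3)/12 < C_P = 1/(2*π).

u(x) = 1/3·x^2·(1/2 − x)^2, so u'(x) = x*(2*x - 1)*(4*x - 1)/6.
u(x) = 1/3·x^2·(1/2 − x)^2 vanishes at x = 0 and x = 1/2, so u ∈ H^1_0(0, 1/2). Differentiate via the product rule and integrate the resulting polynomials term by term.
  ∫_0^1/2 u² dx = ∫_0^1/2 (x^8/9 - 2*x^7/9 + x^6/6 - x^5/18 + x^4/144) dx. Term by term:
    ∫_0^1/2 x^8/9 dx = 1/41472;  ∫_0^1/2 -2*x^7/9 dx = -1/9216;  ∫_0^1/2 x^6/6 dx = 1/5376;
    ∫_0^1/2 -x^5/18 dx = -1/6912;  ∫_0^1/2 x^4/144 dx = 1/23040.
  Sum: 1/41472 − 1/9216 + 1/5376 − 1/6912 + 1/23040 = 1/2903040.
  ∫_0^1/2 (u')² dx = ∫_0^1/2 (16*x^6/9 - 8*x^5/3 + 13*x^4/9 - x^3/3 + x^2/36) dx. Term by term:
    ∫_0^1/2 16*x^6/9 dx = 1/504;  ∫_0^1/2 -8*x^5/3 dx = -1/144;  ∫_0^1/2 13*x^4/9 dx = 13/1440;
    ∫_0^1/2 -x^3/3 dx = -1/192;  ∫_0^1/2 x^2/36 dx = 1/864.
  Sum: 1/504 − 1/144 + 13/1440 − 1/192 + 1/864 = 1/60480.
∫_0^1/2 u² dx = 1/2903040, so ||u||_L² = sqrt(35)/10080.
∫_0^1/2 (u')² dx = 1/60480, so ||u'||_L² = sqrt(105)/2520.
Ratio ||u||_L² / ||u'||_L² = sqrt(3)/12.
Sharp Poincaré constant on H^1_0(0, 1/2) is C_P = L/π = 1/(2*π), achieved by sin(2*π·x).
A polynomial bump cannot attain the sharp Poincaré constant (only the first sine eigenfunction does), so the ratio is strictly less than C_P, consistent with ||u||_L² ≤ C_P ||u'||_L².


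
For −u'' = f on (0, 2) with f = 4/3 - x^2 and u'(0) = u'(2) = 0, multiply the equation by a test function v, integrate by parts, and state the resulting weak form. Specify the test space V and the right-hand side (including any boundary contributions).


V = H^1(0, 2) (no boundary constraint on v; u is determined up to an additive constant); weak form: ∫_0^2 u'v' dx = ∫_0^2 (4/3 - x^2) v dx for all v ∈ V.

Multiply both sides by a test function v and integrate from 0 to 2:
  ∫_0^2 −u''(x) v(x) dx = ∫_0^2 f(x) v(x) dx.
Integrate the LHS by parts once:
  ∫_0^2 −u'' v dx = −[u'(x) v(x)]_0^2 + ∫_0^2 u'(x) v'(x) dx.
Thus ∫_0^2 u'(x) v'(x) dx = ∫_0^2 f(x) v(x) dx + [u'(x) v(x)]_0^2.
Choose V so that boundary terms are either known or forced to vanish.
u has homogeneous Neumann: u'(0) = u'(2) = 0. So [u' v]_0^2 = 0·v(2) − 0·v(0) = 0 for any v; take V = H^1(0, 2).
Weak formulation: find u (satisfying any essential BC) such that ∫_0^2 u'(x) v'(x) dx = ∫_0^2 f v dx for all v ∈ V (homogeneous Neumann, so boundary terms vanish).
Substituting f(x) = 4/3 - x^2, the right-hand side is ∫_0^2 (4/3 - x^2) v dx.
Compatibility check (pure Neumann): taking v ≡ 1 ∈ V gives 0 = ∫_0^2 f dx + (0) − (0), i.e. ∫_0^2 f dx must equal u'(0) − u'(2) = 0. Indeed ∫_0^2 (4/3 - x^2) dx = 0, so the data are compatible. The solution is then unique only up to an additive constant (fix it e.g. by requiring ∫_0^2 u dx = 0).


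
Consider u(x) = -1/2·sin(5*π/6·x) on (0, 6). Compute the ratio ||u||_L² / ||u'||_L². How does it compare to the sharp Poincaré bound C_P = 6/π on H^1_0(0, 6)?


||u||_L² / ||u'||_L² = 6/(5*π) < C_P = 6/π.

u(x) = -1/2·sin(5*π/6·x), so u'(x) = -5*π*cos(5*π*x/6)/12.
Writing u(x) = A·sin(kπx/L) with A = -1/2 and k = 5, use ∫_0^L sin²(kπx/L) dx = L/2 and ∫_0^L cos²(kπx/L) dx = L/2.
u² = 1/4·sin²(5*π/6·x) and (u')² = 25*π^2/144·cos²(5*π/6·x), and each of sin², cos² integrates to L/2 = 3 over (0, 6).
∫_0^6 u² dx = 3/4, so ||u||_L² = sqrt(3)/2.
∫_0^6 (u')² dx = 25*π^2/48, so ||u'||_L² = 5*sqrt(3)*π/12.
Ratio ||u||_L² / ||u'||_L² = 6/(5*π).
Sharp Poincaré constant on H^1_0(0, 6) is C_P = L/π = 6/π, achieved by sin(π/6·x).
This is the k = 5 harmonic; the ratio L/(kπ) is strictly less than C_P = L/π, consistent with the sharp inequality ||u||_L² ≤ C_P ||u'||_L².


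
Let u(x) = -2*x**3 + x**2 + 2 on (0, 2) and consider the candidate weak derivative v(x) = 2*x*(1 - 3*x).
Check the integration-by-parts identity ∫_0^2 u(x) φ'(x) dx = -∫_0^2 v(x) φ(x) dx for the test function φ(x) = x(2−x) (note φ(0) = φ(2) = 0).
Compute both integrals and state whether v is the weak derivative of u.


LHS = 104/15, RHS = 104/15. Yes, v = u' weakly.

u(x) = -2*x**3 + x**2 + 2, classical derivative u'(x) = -6*x**2 + 2*x.
φ(x) = x(2−x), so φ'(x) = 2 - 2*x.
Note φ(0) = φ(2) = 0, so the boundary term u·φ vanishes.
LHS = ∫_0^2 u(x) φ'(x) dx = ∫_0^2 (4*x^4 - 6*x^3 + 2*x^2 - 4*x + 4) dx. Term by term:
  ∫_0^2 4*x^4 dx = 128/5;  ∫_0^2 -6*x^3 dx = -24;  ∫_0^2 2*x^2 dx = 16/3;
  ∫_0^2 -4*x dx = -8;  ∫_0^2 4 dx = 8.
Sum: 128/5 − 24 + 16/3 − 8 + 8 = 104/15.
So LHS = 104/15.
∫_0^2 v(x) φ(x) dx = ∫_0^2 (6*x^4 - 14*x^3 + 4*x^2) dx. Term by term:
  ∫_0^2 6*x^4 dx = 192/5;  ∫_0^2 -14*x^3 dx = -56;  ∫_0^2 4*x^2 dx = 32/3.
Sum: 192/5 − 56 + 32/3 = -104/15.
So RHS = -∫_0^2 v(x) φ(x) dx = 104/15.
LHS = RHS, so the identity holds for this test φ.
Moreover u is smooth here and v(x) = u'(x) = -6*x**2 + 2*x pointwise, so the identity holds for every test function. Hence v is the weak derivative of u.


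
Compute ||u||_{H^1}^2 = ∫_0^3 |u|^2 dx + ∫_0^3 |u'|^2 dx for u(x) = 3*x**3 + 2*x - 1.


||u||_{H^1}^2 = 529701/70

The H^1 norm (squared) on an interval (0, L) is
  ||u||_{H^1}^2 = ∫_0^L u(x)^2 dx + ∫_0^L u'(x)^2 dx.
Compute u'(x) = 9*x**2 + 2.
Then u(x)^2 = 9*x**6 + 12*x**4 - 6*x**3 + 4*x**2 - 4*x + 1 and u'(x)^2 = 81*x**4 + 36*x**2 + 4.
Integrate each monomial from 0 to 3 using ∫_0^3 c·x^n dx = c·3^(n+1)/(n+1):
  ∫_0^3 u(x)^2 dx = ∫_0^3 (9*x^6 + 12*x^4 - 6*x^3 + 4*x^2 - 4*x + 1) dx. Term by term:
    ∫_0^3 9*x^6 dx = 19683/7;  ∫_0^3 12*x^4 dx = 2916/5;  ∫_0^3 -6*x^3 dx = -243/2;
    ∫_0^3 4*x^2 dx = 36;  ∫_0^3 -4*x dx = -18;  ∫_0^3 1 dx = 3.
  Sum: 19683/7 + 2916/5 − 243/2 + 36 − 18 + 3 = 230619/70.
  ∫_0^3 u'(x)^2 dx = ∫_0^3 (81*x^4 + 36*x^2 + 4) dx. Term by term:
    ∫_0^3 81*x^4 dx = 19683/5;  ∫_0^3 36*x^2 dx = 324;  ∫_0^3 4 dx = 12.
  Sum: 19683/5 + 324 + 12 = 21363/5.
Adding: ||u||_{H^1}^2 = 230619/70 + 21363/5 = 529701/70.


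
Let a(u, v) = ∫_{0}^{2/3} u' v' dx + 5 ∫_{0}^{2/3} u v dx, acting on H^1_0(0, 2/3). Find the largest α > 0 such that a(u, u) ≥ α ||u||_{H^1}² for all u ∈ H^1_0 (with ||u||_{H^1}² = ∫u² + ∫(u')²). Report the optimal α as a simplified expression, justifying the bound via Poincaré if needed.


α = 1

Coercivity of a(·,·) on H^1_0(0, 2/3) means a(u, u) ≥ α ||u||_{H^1}² for every u ∈ H^1_0.
The interval has length L = 2/3, and Poincaré/coercivity depend only on L. Here a(u, u) = ∫(u')² + (5)·∫u².
Here c = 5 ≥ 1, so a(u,u) = ∫(u')² + c∫u² ≥ ∫(u')² + ∫u² = ||u||_{H^1}², i.e. α = 1 works. No larger α is possible: a(u,u) ≥ α||u||_{H^1}² means (1−α)∫(u')² ≥ (α−c)∫u², and for the modes u_n = sin(nπ(x−x₀)/L) (x₀ the left endpoint) one has ∫u_n²/∫(u_n')² = (L/(nπ))² → 0, so a(u_n,u_n)/||u_n||_{H^1}² → 1. Hence the optimal constant is α = 1.
Therefore α = 1.


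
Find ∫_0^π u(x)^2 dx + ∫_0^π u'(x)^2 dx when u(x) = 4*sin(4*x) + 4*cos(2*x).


||u||_{H^1(0,π)}^2 = 176*π

u'(x) = -8*sin(2*x) + 16*cos(4*x).
Expand u² and (u')² and integrate term by term on (0, π), using: for integers n ≥ 1, ∫_0^π sin²(nx) dx = ∫_0^π cos²(nx) dx = π/2; for n ≠ n', ∫_0^π sin(nx)sin(n'x) dx = ∫_0^π cos(nx)cos(n'x) dx = 0; and by product-to-sum, ∫_0^π sin(nx)cos(n'x) dx = ½∫_0^π [sin((n+n')x) + sin((n−n')x)] dx, which is 0 when n+n' is even and 2n/(n²−n'²) when n+n' is odd (it need not vanish on (0, π)).
  u² squared terms: (4)²·∫cos(2x)² dx = 16·π/2 = 8*π;  (4)²·∫sin(4x)² dx = 16·π/2 = 8*π.
  u² cross terms: 2·(4)·(4)·∫cos(2x)·sin(4x) dx = 32·(0) = 0.
  So ∫_0^π u² dx = 8*π + 8*π + 0 = 16*π.
  (u')² squared terms: (-8)²·∫sin(2x)² dx = 64·π/2 = 32*π;  (16)²·∫cos(4x)² dx = 256·π/2 = 128*π.
  (u')² cross terms: 2·(-8)·(16)·∫sin(2x)·cos(4x) dx = -256·(0) = 0.
  So ∫_0^π (u')² dx = 32*π + 128*π + 0 = 160*π.
||u||_{H^1}^2 = (16*π) + (160*π) = 176*π.


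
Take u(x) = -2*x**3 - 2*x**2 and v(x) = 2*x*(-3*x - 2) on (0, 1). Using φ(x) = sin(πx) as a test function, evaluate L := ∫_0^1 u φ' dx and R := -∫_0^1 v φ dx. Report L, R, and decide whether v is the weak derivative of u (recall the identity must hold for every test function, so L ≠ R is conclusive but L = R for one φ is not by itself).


LHS = -24/π^3 + 10/π, RHS = -24/π^3 + 10/π. Yes, v = u' weakly.

u(x) = -2*x**3 - 2*x**2, classical derivative u'(x) = -6*x**2 - 4*x.
φ(x) = sin(πx), so φ'(x) = π*cos(π*x).
Note φ(0) = φ(1) = 0, so the boundary term u·φ vanishes.
LHS = ∫_0^1 u(x) φ'(x) dx = ∫_0^1 (-2*π*x^3*cos(π*x) - 2*π*x^2*cos(π*x)) dx. Term by term:
  ∫_0^1 -2*π*x^2*cos(π*x) dx = 4/π;  ∫_0^1 -2*π*x^3*cos(π*x) dx = -24/π^3 + 6/π.
Sum: 4/π + -24/π^3 + 6/π = -24/π^3 + 10/π.
So LHS = -24/π^3 + 10/π.
∫_0^1 v(x) φ(x) dx = ∫_0^1 (-6*x^2*sin(π*x) - 4*x*sin(π*x)) dx. Term by term:
  ∫_0^1 -6*x^2*sin(π*x) dx = -6/π + 24/π^3;  ∫_0^1 -4*x*sin(π*x) dx = -4/π.
Sum: -6/π + 24/π^3 − 4/π = -10/π + 24/π^3.
So RHS = -∫_0^1 v(x) φ(x) dx = -24/π^3 + 10/π.
LHS = RHS, so the identity holds for this test φ.
Moreover u is smooth here and v(x) = u'(x) = -6*x**2 - 4*x pointwise, so the identity holds for every test function. Hence v is the weak derivative of u.


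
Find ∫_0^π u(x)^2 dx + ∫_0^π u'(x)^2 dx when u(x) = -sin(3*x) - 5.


||u||_{H^1(0,π)}^2 = 20/3 + 30*π

u'(x) = -3*cos(3*x).
Expand u² and (u')² and integrate term by term on (0, π), using: for integers n ≥ 1, ∫_0^π sin²(nx) dx = ∫_0^π cos²(nx) dx = π/2; for n ≠ n', ∫_0^π sin(nx)sin(n'x) dx = ∫_0^π cos(nx)cos(n'x) dx = 0; and by product-to-sum, ∫_0^π sin(nx)cos(n'x) dx = ½∫_0^π [sin((n+n')x) + sin((n−n')x)] dx, which is 0 when n+n' is even and 2n/(n²−n'²) when n+n' is odd (it need not vanish on (0, π)). For the constant mode: ∫_0^π 1 dx = π, ∫_0^π cos(nx) dx = 0, ∫_0^π sin(nx) dx = (1−(−1)^n)/n.
  u² squared terms: (-5)²·∫1 dx = 25·π = 25*π;  (-1)²·∫sin(3x)² dx = 1·π/2 = π/2.
  u² cross terms: 2·(-5)·(-1)·∫1·sin(3x) dx = 10·(2/3) = 20/3.
  So ∫_0^π u² dx = 25*π + π/2 + 20/3 = 20/3 + 51*π/2.
  (u')² squared terms: (-3)²·∫cos(3x)² dx = 9·π/2 = 9*π/2.
  So ∫_0^π (u')² dx = 9*π/2.
||u||_{H^1}^2 = (20/3 + 51*π/2) + (9*π/2) = 20/3 + 30*π.


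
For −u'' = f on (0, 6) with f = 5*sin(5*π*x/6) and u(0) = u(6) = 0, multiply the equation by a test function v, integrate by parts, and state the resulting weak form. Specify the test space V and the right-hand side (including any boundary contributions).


V = H^1_0(0, 6) (so v(0) = v(6) = 0); weak form: ∫_0^6 u'v' dx = ∫_0^6 (5*sin(5*π*x/6)) v dx for all v ∈ V.

Multiply both sides by a test function v and integrate from 0 to 6:
  ∫_0^6 −u''(x) v(x) dx = ∫_0^6 f(x) v(x) dx.
Integrate the LHS by parts once:
  ∫_0^6 −u'' v dx = −[u'(x) v(x)]_0^6 + ∫_0^6 u'(x) v'(x) dx.
Thus ∫_0^6 u'(x) v'(x) dx = ∫_0^6 f(x) v(x) dx + [u'(x) v(x)]_0^6.
Choose V so that boundary terms are either known or forced to vanish.
u is Dirichlet: u(0) = u(6) = 0. Let V = H^1_0(0, 6); then v(0) = v(6) = 0, and [u' v]_0^6 = 0.
Weak formulation: find u (satisfying any essential BC) such that ∫_0^6 u'(x) v'(x) dx = ∫_0^6 f v dx for all v ∈ V.
Substituting f(x) = 5*sin(5*π*x/6), the right-hand side is ∫_0^6 (5*sin(5*π*x/6)) v dx.


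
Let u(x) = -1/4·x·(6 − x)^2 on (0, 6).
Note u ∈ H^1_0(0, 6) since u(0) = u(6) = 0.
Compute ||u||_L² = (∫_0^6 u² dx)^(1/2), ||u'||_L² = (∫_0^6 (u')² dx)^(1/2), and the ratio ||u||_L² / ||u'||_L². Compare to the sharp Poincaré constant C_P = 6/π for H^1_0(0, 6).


||u||_L² / ||u'||_L² = 3*sqrt(14)/7 < C_P = 6/π.

u(x) = -1/4·x·(6 − x)^2, so u'(x) = 3*(2 - x)*(x - 6)/4.
u(x) = -1/4·x·(6 − x)^2 vanishes at x = 0 and x = 6, so u ∈ H^1_0(0, 6). Differentiate via the product rule and integrate the resulting polynomials term by term.
  ∫_0^6 u² dx = ∫_0^6 (x^6/16 - 3*x^5/2 + 27*x^4/2 - 54*x^3 + 81*x^2) dx. Term by term:
    ∫_0^6 x^6/16 dx = 17496/7;  ∫_0^6 -3*x^5/2 dx = -11664;  ∫_0^6 27*x^4/2 dx = 104976/5;
    ∫_0^6 -54*x^3 dx = -17496;  ∫_0^6 81*x^2 dx = 5832.
  Sum: 17496/7 − 11664 + 104976/5 − 17496 + 5832 = 5832/35.
  ∫_0^6 (u')² dx = ∫_0^6 (9*x^4/16 - 9*x^3 + 99*x^2/2 - 108*x + 81) dx. Term by term:
    ∫_0^6 9*x^4/16 dx = 4374/5;  ∫_0^6 -9*x^3 dx = -2916;  ∫_0^6 99*x^2/2 dx = 3564;
    ∫_0^6 -108*x dx = -1944;  ∫_0^6 81 dx = 486.
  Sum: 4374/5 − 2916 + 3564 − 1944 + 486 = 324/5.
∫_0^6 u² dx = 5832/35, so ||u||_L² = 54*sqrt(70)/35.
∫_0^6 (u')² dx = 324/5, so ||u'||_L² = 18*sqrt(5)/5.
Ratio ||u||_L² / ||u'||_L² = 3*sqrt(14)/7.
Sharp Poincaré constant on H^1_0(0, 6) is C_P = L/π = 6/π, achieved by sin(π/6·x).
A polynomial bump cannot attain the sharp Poincaré constant (only the first sine eigenfunction does), so the ratio is strictly less than C_P, consistent with ||u||_L² ≤ C_P ||u'||_L².


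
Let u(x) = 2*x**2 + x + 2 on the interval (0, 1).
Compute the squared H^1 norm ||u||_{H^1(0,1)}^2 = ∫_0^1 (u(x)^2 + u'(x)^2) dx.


||u||_{H^1}^2 = 317/15

The H^1 norm (squared) on an interval (0, L) is
  ||u||_{H^1}^2 = ∫_0^L u(x)^2 dx + ∫_0^L u'(x)^2 dx.
Compute u'(x) = 4*x + 1.
Then u(x)^2 = 4*x**4 + 4*x**3 + 9*x**2 + 4*x + 4 and u'(x)^2 = 16*x**2 + 8*x + 1.
Integrate each monomial from 0 to 1 using ∫_0^1 c·x^n dx = c·1^(n+1)/(n+1):
  ∫_0^1 u(x)^2 dx = ∫_0^1 (4*x^4 + 4*x^3 + 9*x^2 + 4*x + 4) dx. Term by term:
    ∫_0^1 4*x^4 dx = 4/5;  ∫_0^1 4*x^3 dx = 1;  ∫_0^1 9*x^2 dx = 3;
    ∫_0^1 4*x dx = 2;  ∫_0^1 4 dx = 4.
  Sum: 4/5 + 1 + 3 + 2 + 4 = 54/5.
  ∫_0^1 u'(x)^2 dx = ∫_0^1 (16*x^2 + 8*x + 1) dx. Term by term:
    ∫_0^1 16*x^2 dx = 16/3;  ∫_0^1 8*x dx = 4;  ∫_0^1 1 dx = 1.
  Sum: 16/3 + 4 + 1 = 31/3.
Adding: ||u||_{H^1}^2 = 54/5 + 31/3 = 317/15.


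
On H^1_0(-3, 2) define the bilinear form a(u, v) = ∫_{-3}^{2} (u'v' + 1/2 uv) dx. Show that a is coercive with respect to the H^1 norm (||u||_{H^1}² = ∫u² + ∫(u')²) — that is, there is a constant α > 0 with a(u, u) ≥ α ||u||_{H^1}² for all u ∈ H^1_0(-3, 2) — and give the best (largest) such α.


α = (π^2 + 25/2)/(π^2 + 25)

Coercivity of a(·,·) on H^1_0(-3, 2) means a(u, u) ≥ α ||u||_{H^1}² for every u ∈ H^1_0.
The interval has length L = 5, and Poincaré/coercivity depend only on L. Here a(u, u) = ∫(u')² + (1/2)·∫u².
Here 0 < c = 1/2 < 1. The condition a(u,u) ≥ α||u||_{H^1}² reads (1−α)∫(u')² ≥ (α−c)∫u². Any admissible α is ≤ 1 (rapidly oscillating u have ∫u²/∫(u')² → 0), and α = 1 would force 0 ≥ (1−c)∫u², impossible since c < 1; so 1−α > 0. By the sharp Poincaré inequality on H^1_0 of an interval of length L, ∫(u')² ≥ (π/L)²∫u² with equality for the first sine mode sin(π(x−x₀)/L) (x₀ the left endpoint), so the inequality holds for all u iff (1−α)(π/L)² ≥ α − c, i.e. α ≤ ((π/L)² + c)/((π/L)² + 1) = (1 + c(L/π)²)/(1 + (L/π)²). With (π/L)² = π^2/25 and c = 1/2, the largest admissible constant is α = ((π/L)² + c)/((π/L)² + 1).
Simplifying, α = (π^2 + 25/2)/(π^2 + 25).


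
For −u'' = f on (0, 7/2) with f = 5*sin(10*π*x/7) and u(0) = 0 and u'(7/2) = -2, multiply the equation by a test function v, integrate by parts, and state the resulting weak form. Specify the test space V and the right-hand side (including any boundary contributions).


V = {v ∈ H^1(0, 7/2) : v(0) = 0} (test functions vanish at x = 0 where u is specified); weak form: ∫_0^7/2 u'v' dx = ∫_0^7/2 (5*sin(10*π*x/7)) v dx − 2·v(7/2) for all v ∈ V.

Multiply both sides by a test function v and integrate from 0 to 7/2:
  ∫_0^7/2 −u''(x) v(x) dx = ∫_0^7/2 f(x) v(x) dx.
Integrate the LHS by parts once:
  ∫_0^7/2 −u'' v dx = −[u'(x) v(x)]_0^7/2 + ∫_0^7/2 u'(x) v'(x) dx.
Thus ∫_0^7/2 u'(x) v'(x) dx = ∫_0^7/2 f(x) v(x) dx + [u'(x) v(x)]_0^7/2.
Choose V so that boundary terms are either known or forced to vanish.
Mixed BC: u(0) = 0 (Dirichlet) and u'(7/2) = -2 (Neumann). Define V = {v ∈ H^1(0, 7/2) : v(0) = 0}. Then [u' v]_0^7/2 = u'(7/2)·v(7/2) − u'(0)·0 = − 2·v(7/2).
Weak formulation: find u (satisfying any essential BC) such that ∫_0^7/2 u'(x) v'(x) dx = ∫_0^7/2 f v dx − 2·v(7/2) for all v ∈ V (Dirichlet at 0 absorbed into V; Neumann datum at x = 7/2 contributes the boundary term).
Substituting f(x) = 5*sin(10*π*x/7), the right-hand side is ∫_0^7/2 (5*sin(10*π*x/7)) v dx − 2·v(7/2).


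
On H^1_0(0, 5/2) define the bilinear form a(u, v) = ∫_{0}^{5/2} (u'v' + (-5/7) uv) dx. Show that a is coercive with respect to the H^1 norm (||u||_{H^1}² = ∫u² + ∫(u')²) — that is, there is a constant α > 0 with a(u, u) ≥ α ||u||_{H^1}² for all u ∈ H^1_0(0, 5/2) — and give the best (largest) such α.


α = (-125 + 28*π^2)/(7*(25 + 4*π^2))

Coercivity of a(·,·) on H^1_0(0, 5/2) means a(u, u) ≥ α ||u||_{H^1}² for every u ∈ H^1_0.
The interval has length L = 5/2, and Poincaré/coercivity depend only on L. Here a(u, u) = ∫(u')² + (-5/7)·∫u².
Here c = -5/7 < 0 with |c| < (π/L)² = 4*π^2/25, so coercivity still holds. The condition a(u,u) ≥ α||u||_{H^1}² reads (1−α)∫(u')² ≥ (α−c)∫u². Any admissible α is ≤ 1 (rapidly oscillating u have ∫u²/∫(u')² → 0), and α = 1 would force 0 ≥ (1−c)∫u², impossible since c < 1; so 1−α > 0. By the sharp Poincaré inequality on H^1_0 of an interval of length L, ∫(u')² ≥ (π/L)²∫u² with equality for the first sine mode sin(π(x−x₀)/L) (x₀ the left endpoint), so the inequality holds for all u iff (1−α)(π/L)² ≥ α − c, i.e. α ≤ ((π/L)² + c)/((π/L)² + 1) = (1 + c(L/π)²)/(1 + (L/π)²). (Direct route, valid since c ≤ 0: Poincaré gives c∫u² ≥ c(L/π)²∫(u')², so a(u,u) ≥ (1 + c(L/π)²)∫(u')², while ||u||_{H^1}² ≤ (1 + (L/π)²)∫(u')²; dividing yields the same α.) With (π/L)² = 4*π^2/25 and c = -5/7, the largest admissible constant is α = ((π/L)² + c)/((π/L)² + 1).
Simplifying, α = (-125 + 28*π^2)/(7*(25 + 4*π^2)).


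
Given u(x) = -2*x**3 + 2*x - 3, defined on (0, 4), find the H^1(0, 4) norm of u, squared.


||u||_{H^1}^2 = 1616372/105

The H^1 norm (squared) on an interval (0, L) is
  ||u||_{H^1}^2 = ∫_0^L u(x)^2 dx + ∫_0^L u'(x)^2 dx.
Compute u'(x) = 2 - 6*x**2.
Then u(x)^2 = 4*x**6 - 8*x**4 + 12*x**3 + 4*x**2 - 12*x + 9 and u'(x)^2 = 36*x**4 - 24*x**2 + 4.
Integrate each monomial from 0 to 4 using ∫_0^4 c·x^n dx = c·4^(n+1)/(n+1):
  ∫_0^4 u(x)^2 dx = ∫_0^4 (4*x^6 - 8*x^4 + 12*x^3 + 4*x^2 - 12*x + 9) dx. Term by term:
    ∫_0^4 4*x^6 dx = 65536/7;  ∫_0^4 -8*x^4 dx = -8192/5;  ∫_0^4 12*x^3 dx = 768;
    ∫_0^4 4*x^2 dx = 256/3;  ∫_0^4 -12*x dx = -96;  ∫_0^4 9 dx = 36.
  Sum: 65536/7 − 8192/5 + 768 + 256/3 − 96 + 36 = 894308/105.
  ∫_0^4 u'(x)^2 dx = ∫_0^4 (36*x^4 - 24*x^2 + 4) dx. Term by term:
    ∫_0^4 36*x^4 dx = 36864/5;  ∫_0^4 -24*x^2 dx = -512;  ∫_0^4 4 dx = 16.
  Sum: 36864/5 − 512 + 16 = 34384/5.
Adding: ||u||_{H^1}^2 = 894308/105 + 34384/5 = 1616372/105.


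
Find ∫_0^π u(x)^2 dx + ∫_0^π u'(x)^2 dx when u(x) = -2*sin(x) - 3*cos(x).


||u||_{H^1(0,π)}^2 = 13*π

u'(x) = 3*sin(x) - 2*cos(x).
Expand u² and (u')² and integrate term by term on (0, π), using: for integers n ≥ 1, ∫_0^π sin²(nx) dx = ∫_0^π cos²(nx) dx = π/2; for n ≠ n', ∫_0^π sin(nx)sin(n'x) dx = ∫_0^π cos(nx)cos(n'x) dx = 0; and by product-to-sum, ∫_0^π sin(nx)cos(n'x) dx = ½∫_0^π [sin((n+n')x) + sin((n−n')x)] dx, which is 0 when n+n' is even and 2n/(n²−n'²) when n+n' is odd (it need not vanish on (0, π)).
  u² squared terms: (-3)²·∫cos(x)² dx = 9·π/2 = 9*π/2;  (-2)²·∫sin(x)² dx = 4·π/2 = 2*π.
  u² cross terms: 2·(-3)·(-2)·∫cos(x)·sin(x) dx = 12·(0) = 0.
  So ∫_0^π u² dx = 9*π/2 + 2*π + 0 = 13*π/2.
  (u')² squared terms: (-2)²·∫cos(x)² dx = 4·π/2 = 2*π;  (3)²·∫sin(x)² dx = 9·π/2 = 9*π/2.
  (u')² cross terms: 2·(-2)·(3)·∫cos(x)·sin(x) dx = -12·(0) = 0.
  So ∫_0^π (u')² dx = 2*π + 9*π/2 + 0 = 13*π/2.
||u||_{H^1}^2 = (13*π/2) + (13*π/2) = 13*π.


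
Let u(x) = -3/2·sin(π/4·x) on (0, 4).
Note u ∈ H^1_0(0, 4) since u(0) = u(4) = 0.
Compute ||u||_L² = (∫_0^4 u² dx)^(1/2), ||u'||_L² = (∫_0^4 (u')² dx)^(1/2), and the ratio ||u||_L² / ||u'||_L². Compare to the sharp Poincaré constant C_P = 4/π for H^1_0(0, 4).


||u||_L² / ||u'||_L² = 4/π = C_P.

u(x) = -3/2·sin(π/4·x), so u'(x) = -3*π*cos(π*x/4)/8.
Writing u(x) = A·sin(kπx/L) with A = -3/2 and k = 1, use ∫_0^L sin²(kπx/L) dx = L/2 and ∫_0^L cos²(kπx/L) dx = L/2.
u² = 9/4·sin²(π/4·x) and (u')² = 9*π^2/64·cos²(π/4·x), and each of sin², cos² integrates to L/2 = 2 over (0, 4).
∫_0^4 u² dx = 9/2, so ||u||_L² = 3*sqrt(2)/2.
∫_0^4 (u')² dx = 9*π^2/32, so ||u'||_L² = 3*sqrt(2)*π/8.
Ratio ||u||_L² / ||u'||_L² = 4/π.
Sharp Poincaré constant on H^1_0(0, 4) is C_P = L/π = 4/π, achieved by sin(π/4·x).
This is the k = 1 eigenfunction (up to amplitude), so the ratio equals the sharp Poincaré constant exactly.


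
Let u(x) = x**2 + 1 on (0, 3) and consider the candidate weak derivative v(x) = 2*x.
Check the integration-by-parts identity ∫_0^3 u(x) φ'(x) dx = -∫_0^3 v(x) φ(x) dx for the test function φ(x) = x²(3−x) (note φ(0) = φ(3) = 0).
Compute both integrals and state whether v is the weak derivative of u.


LHS = -243/10, RHS = -243/10. Yes, v = u' weakly.

u(x) = x**2 + 1, classical derivative u'(x) = 2*x.
φ(x) = x²(3−x), so φ'(x) = 3*x*(2 - x).
Note φ(0) = φ(3) = 0, so the boundary term u·φ vanishes.
LHS = ∫_0^3 u(x) φ'(x) dx = ∫_0^3 (-3*x^4 + 6*x^3 - 3*x^2 + 6*x) dx. Term by term:
  ∫_0^3 -3*x^4 dx = -729/5;  ∫_0^3 6*x^3 dx = 243/2;  ∫_0^3 -3*x^2 dx = -27;
  ∫_0^3 6*x dx = 27.
Sum: -729/5 + 243/2 − 27 + 27 = -243/10.
So LHS = -243/10.
∫_0^3 v(x) φ(x) dx = ∫_0^3 (-2*x^4 + 6*x^3) dx. Term by term:
  ∫_0^3 -2*x^4 dx = -486/5;  ∫_0^3 6*x^3 dx = 243/2.
Sum: -486/5 + 243/2 = 243/10.
So RHS = -∫_0^3 v(x) φ(x) dx = -243/10.
LHS = RHS, so the identity holds for this test φ.
Moreover u is smooth here and v(x) = u'(x) = 2*x pointwise, so the identity holds for every test function. Hence v is the weak derivative of u.


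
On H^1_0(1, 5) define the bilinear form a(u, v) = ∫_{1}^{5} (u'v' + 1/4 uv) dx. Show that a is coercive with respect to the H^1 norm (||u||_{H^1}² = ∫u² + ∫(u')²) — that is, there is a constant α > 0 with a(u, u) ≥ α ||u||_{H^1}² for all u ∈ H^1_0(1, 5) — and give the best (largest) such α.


α = (4 + π^2)/(π^2 + 16)

Coercivity of a(·,·) on H^1_0(1, 5) means a(u, u) ≥ α ||u||_{H^1}² for every u ∈ H^1_0.
The interval has length L = 4, and Poincaré/coercivity depend only on L. Here a(u, u) = ∫(u')² + (1/4)·∫u².
Here 0 < c = 1/4 < 1. The condition a(u,u) ≥ α||u||_{H^1}² reads (1−α)∫(u')² ≥ (α−c)∫u². Any admissible α is ≤ 1 (rapidly oscillating u have ∫u²/∫(u')² → 0), and α = 1 would force 0 ≥ (1−c)∫u², impossible since c < 1; so 1−α > 0. By the sharp Poincaré inequality on H^1_0 of an interval of length L, ∫(u')² ≥ (π/L)²∫u² with equality for the first sine mode sin(π(x−x₀)/L) (x₀ the left endpoint), so the inequality holds for all u iff (1−α)(π/L)² ≥ α − c, i.e. α ≤ ((π/L)² + c)/((π/L)² + 1) = (1 + c(L/π)²)/(1 + (L/π)²). With (π/L)² = π^2/16 and c = 1/4, the largest admissible constant is α = ((π/L)² + c)/((π/L)² + 1).
Simplifying, α = (4 + π^2)/(π^2 + 16).


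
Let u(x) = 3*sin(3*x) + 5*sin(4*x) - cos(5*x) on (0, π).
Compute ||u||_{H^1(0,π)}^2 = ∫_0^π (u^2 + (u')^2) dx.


||u||_{H^1(0,π)}^2 = 2080/9 + 541*π/2

u'(x) = 5*sin(5*x) + 9*cos(3*x) + 20*cos(4*x).
Expand u² and (u')² and integrate term by term on (0, π), using: for integers n ≥ 1, ∫_0^π sin²(nx) dx = ∫_0^π cos²(nx) dx = π/2; for n ≠ n', ∫_0^π sin(nx)sin(n'x) dx = ∫_0^π cos(nx)cos(n'x) dx = 0; and by product-to-sum, ∫_0^π sin(nx)cos(n'x) dx = ½∫_0^π [sin((n+n')x) + sin((n−n')x)] dx, which is 0 when n+n' is even and 2n/(n²−n'²) when n+n' is odd (it need not vanish on (0, π)).
  u² squared terms: (-1)²·∫cos(5x)² dx = 1·π/2 = π/2;  (3)²·∫sin(3x)² dx = 9·π/2 = 9*π/2;  (5)²·∫sin(4x)² dx = 25·π/2 = 25*π/2.
  u² cross terms: 2·(-1)·(3)·∫cos(5x)·sin(3x) dx = -6·(0) = 0;  2·(-1)·(5)·∫cos(5x)·sin(4x) dx = -10·(-8/9) = 80/9;  2·(3)·(5)·∫sin(3x)·sin(4x) dx = 30·(0) = 0.
  So ∫_0^π u² dx = π/2 + 9*π/2 + 25*π/2 + 0 + 80/9 + 0 = 80/9 + 35*π/2.
  (u')² squared terms: (5)²·∫sin(5x)² dx = 25·π/2 = 25*π/2;  (9)²·∫cos(3x)² dx = 81·π/2 = 81*π/2;  (20)²·∫cos(4x)² dx = 400·π/2 = 200*π.
  (u')² cross terms: 2·(5)·(9)·∫sin(5x)·cos(3x) dx = 90·(0) = 0;  2·(5)·(20)·∫sin(5x)·cos(4x) dx = 200·(10/9) = 2000/9;  2·(9)·(20)·∫cos(3x)·cos(4x) dx = 360·(0) = 0.
  So ∫_0^π (u')² dx = 25*π/2 + 81*π/2 + 200*π + 0 + 2000/9 + 0 = 2000/9 + 253*π.
||u||_{H^1}^2 = (80/9 + 35*π/2) + (2000/9 + 253*π) = 2080/9 + 541*π/2.


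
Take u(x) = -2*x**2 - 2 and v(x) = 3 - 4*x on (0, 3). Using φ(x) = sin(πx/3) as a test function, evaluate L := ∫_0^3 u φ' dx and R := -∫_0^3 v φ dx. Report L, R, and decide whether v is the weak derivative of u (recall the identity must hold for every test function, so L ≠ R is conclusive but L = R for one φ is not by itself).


LHS = 36/π, RHS = 18/π. No, v is not the weak derivative of u.

u(x) = -2*x**2 - 2, classical derivative u'(x) = -4*x.
φ(x) = sin(πx/3), so φ'(x) = π*cos(π*x/3)/3.
Note φ(0) = φ(3) = 0, so the boundary term u·φ vanishes.
LHS = ∫_0^3 u(x) φ'(x) dx = ∫_0^3 (-2*π*x^2*cos(π*x/3)/3 - 2*π*cos(π*x/3)/3) dx. Term by term:
  ∫_0^3 -2*π*cos(π*x/3)/3 dx = 0;  ∫_0^3 -2*π*x^2*cos(π*x/3)/3 dx = 36/π.
Sum: 0 + 36/π = 36/π.
So LHS = 36/π.
∫_0^3 v(x) φ(x) dx = ∫_0^3 (-4*x*sin(π*x/3) + 3*sin(π*x/3)) dx. Term by term:
  ∫_0^3 3*sin(π*x/3) dx = 18/π;  ∫_0^3 -4*x*sin(π*x/3) dx = -36/π.
Sum: 18/π − 36/π = -18/π.
So RHS = -∫_0^3 v(x) φ(x) dx = 18/π.
LHS − RHS = 18/π ≠ 0, so the identity fails.
(For a valid weak derivative the identity must hold for EVERY test function, in particular this one. The failure shows v is NOT the weak derivative of u.)
Correct weak derivative would be u'(x) = -4*x.


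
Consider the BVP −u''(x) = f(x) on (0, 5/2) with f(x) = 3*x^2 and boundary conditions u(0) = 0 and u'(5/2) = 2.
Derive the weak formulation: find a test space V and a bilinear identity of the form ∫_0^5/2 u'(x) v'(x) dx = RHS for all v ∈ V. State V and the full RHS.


V = {v ∈ H^1(0, 5/2) : v(0) = 0} (test functions vanish at x = 0 where u is specified); weak form: ∫_0^5/2 u'v' dx = ∫_0^5/2 (3*x^2) v dx + 2·v(5/2) for all v ∈ V.

Multiply both sides by a test function v and integrate from 0 to 5/2:
  ∫_0^5/2 −u''(x) v(x) dx = ∫_0^5/2 f(x) v(x) dx.
Integrate the LHS by parts once:
  ∫_0^5/2 −u'' v dx = −[u'(x) v(x)]_0^5/2 + ∫_0^5/2 u'(x) v'(x) dx.
Thus ∫_0^5/2 u'(x) v'(x) dx = ∫_0^5/2 f(x) v(x) dx + [u'(x) v(x)]_0^5/2.
Choose V so that boundary terms are either known or forced to vanish.
Mixed BC: u(0) = 0 (Dirichlet) and u'(5/2) = 2 (Neumann). Define V = {v ∈ H^1(0, 5/2) : v(0) = 0}. Then [u' v]_0^5/2 = u'(5/2)·v(5/2) − u'(0)·0 = 2·v(5/2).
Weak formulation: find u (satisfying any essential BC) such that ∫_0^5/2 u'(x) v'(x) dx = ∫_0^5/2 f v dx + 2·v(5/2) for all v ∈ V (Dirichlet at 0 absorbed into V; Neumann datum at x = 5/2 contributes the boundary term).
Substituting f(x) = 3*x^2, the right-hand side is ∫_0^5/2 (3*x^2) v dx + 2·v(5/2).


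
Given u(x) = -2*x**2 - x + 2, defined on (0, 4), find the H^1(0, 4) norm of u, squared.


||u||_{H^1}^2 = 6596/5

The H^1 norm (squared) on an interval (0, L) is
  ||u||_{H^1}^2 = ∫_0^L u(x)^2 dx + ∫_0^L u'(x)^2 dx.
Compute u'(x) = -4*x - 1.
Then u(x)^2 = 4*x**4 + 4*x**3 - 7*x**2 - 4*x + 4 and u'(x)^2 = 16*x**2 + 8*x + 1.
Integrate each monomial from 0 to 4 using ∫_0^4 c·x^n dx = c·4^(n+1)/(n+1):
  ∫_0^4 u(x)^2 dx = ∫_0^4 (4*x^4 + 4*x^3 - 7*x^2 - 4*x + 4) dx. Term by term:
    ∫_0^4 4*x^4 dx = 4096/5;  ∫_0^4 4*x^3 dx = 256;  ∫_0^4 -7*x^2 dx = -448/3;
    ∫_0^4 -4*x dx = -32;  ∫_0^4 4 dx = 16.
  Sum: 4096/5 + 256 − 448/3 − 32 + 16 = 13648/15.
  ∫_0^4 u'(x)^2 dx = ∫_0^4 (16*x^2 + 8*x + 1) dx. Term by term:
    ∫_0^4 16*x^2 dx = 1024/3;  ∫_0^4 8*x dx = 64;  ∫_0^4 1 dx = 4.
  Sum: 1024/3 + 64 + 4 = 1228/3.
Adding: ||u||_{H^1}^2 = 13648/15 + 1228/3 = 6596/5.


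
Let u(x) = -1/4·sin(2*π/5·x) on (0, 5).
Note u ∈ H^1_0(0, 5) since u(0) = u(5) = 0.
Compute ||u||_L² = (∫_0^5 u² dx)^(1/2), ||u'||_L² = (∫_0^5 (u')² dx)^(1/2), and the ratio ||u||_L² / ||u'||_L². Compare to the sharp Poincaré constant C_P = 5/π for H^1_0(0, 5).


||u||_L² / ||u'||_L² = 5/(2*π) < C_P = 5/π.

u(x) = -1/4·sin(2*π/5·x), so u'(x) = -π*cos(2*π*x/5)/10.
Writing u(x) = A·sin(kπx/L) with A = -1/4 and k = 2, use ∫_0^L sin²(kπx/L) dx = L/2 and ∫_0^L cos²(kπx/L) dx = L/2.
u² = 1/16·sin²(2*π/5·x) and (u')² = π^2/100·cos²(2*π/5·x), and each of sin², cos² integrates to L/2 = 5/2 over (0, 5).
∫_0^5 u² dx = 5/32, so ||u||_L² = sqrt(10)/8.
∫_0^5 (u')² dx = π^2/40, so ||u'||_L² = sqrt(10)*π/20.
Ratio ||u||_L² / ||u'||_L² = 5/(2*π).
Sharp Poincaré constant on H^1_0(0, 5) is C_P = L/π = 5/π, achieved by sin(π/5·x).
This is the k = 2 harmonic; the ratio L/(kπ) is strictly less than C_P = L/π, consistent with the sharp inequality ||u||_L² ≤ C_P ||u'||_L².
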